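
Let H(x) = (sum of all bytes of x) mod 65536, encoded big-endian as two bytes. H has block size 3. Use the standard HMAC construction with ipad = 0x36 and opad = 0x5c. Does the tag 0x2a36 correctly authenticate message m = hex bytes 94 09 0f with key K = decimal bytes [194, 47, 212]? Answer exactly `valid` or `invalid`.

invalid

Key decimal bytes [194, 47, 212] = c2 2f d4 is exactly B = 3 bytes: K' = c2 2f d4.
K' ⊕ ipad = f4 19 e2; K' ⊕ opad = 9e 73 88.
Inner hash: sum = 244+25+226+148+9+15 = 667 → 02 9b.
Outer hash (recomputed tag): sum = 158+115+136+2+155 = 566 → 02 36.
Recomputed tag = 0236; claimed = 2a36 → mismatch.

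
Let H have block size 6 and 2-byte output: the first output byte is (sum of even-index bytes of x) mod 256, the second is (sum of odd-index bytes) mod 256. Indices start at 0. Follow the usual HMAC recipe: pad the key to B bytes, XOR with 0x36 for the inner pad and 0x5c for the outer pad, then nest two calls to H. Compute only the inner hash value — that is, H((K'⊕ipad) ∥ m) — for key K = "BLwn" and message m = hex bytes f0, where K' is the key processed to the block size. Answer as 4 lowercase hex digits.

Key "BLwn" = 42 4c 77 6e is 4 bytes ≤ B = 6; zero-pad to 6 bytes: K' = 42 4c 77 6e 00 00.
K' ⊕ ipad = 74 7a 41 58 36 36.
Inner input = 74 7a 41 58 36 36 ∥ f0.
Inner hash: even-index sum = 475 mod 256 = 219; odd-index sum = 264 mod 256 = 8 → db 08.

db08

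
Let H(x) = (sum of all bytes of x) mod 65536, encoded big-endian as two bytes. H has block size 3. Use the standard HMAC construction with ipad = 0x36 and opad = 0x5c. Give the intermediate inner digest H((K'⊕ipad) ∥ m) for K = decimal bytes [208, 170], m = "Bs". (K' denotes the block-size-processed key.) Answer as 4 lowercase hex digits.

Key decimal bytes [208, 170] = d0 aa is 2 bytes ≤ B = 3; zero-pad to 3 bytes: K' = d0 aa 00.
K' ⊕ ipad = e6 9c 36.
Inner input = e6 9c 36 ∥ 42 73.
Inner hash: sum = 230+156+54+66+115 = 621 → 02 6d.

026d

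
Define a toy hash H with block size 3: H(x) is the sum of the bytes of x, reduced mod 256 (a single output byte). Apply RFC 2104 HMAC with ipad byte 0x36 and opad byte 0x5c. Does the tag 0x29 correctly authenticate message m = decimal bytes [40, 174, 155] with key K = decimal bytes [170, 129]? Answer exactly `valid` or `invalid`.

valid

Key decimal bytes [170, 129] = aa 81 is 2 bytes ≤ B = 3; zero-pad to 3 bytes: K' = aa 81 00.
K' ⊕ ipad = 9c b7 36; K' ⊕ opad = f6 dd 5c.
Inner hash: sum = 156+183+54+40+174+155 = 762; mod 256 = 250 → fa.
Outer hash (recomputed tag): sum = 246+221+92+250 = 809; mod 256 = 41 → 29.
Recomputed tag = 29; claimed = 29 → match.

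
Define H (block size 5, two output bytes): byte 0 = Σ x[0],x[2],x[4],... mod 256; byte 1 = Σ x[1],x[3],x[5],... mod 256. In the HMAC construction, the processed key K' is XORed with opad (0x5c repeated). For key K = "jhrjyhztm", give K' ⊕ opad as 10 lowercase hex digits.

60f25c5c5c

Key "jhrjyhztm" = 6a 68 72 6a 79 68 7a 74 6d is 9 bytes > B = 5, so hash it first: H(key) = 3c ae, then zero-pad to 5 bytes: K' = 3c ae 00 00 00.
XOR each byte with 0x5c: 3c⊕5c=60, ae⊕5c=f2, 00⊕5c=5c, 00⊕5c=5c, 00⊕5c=5c.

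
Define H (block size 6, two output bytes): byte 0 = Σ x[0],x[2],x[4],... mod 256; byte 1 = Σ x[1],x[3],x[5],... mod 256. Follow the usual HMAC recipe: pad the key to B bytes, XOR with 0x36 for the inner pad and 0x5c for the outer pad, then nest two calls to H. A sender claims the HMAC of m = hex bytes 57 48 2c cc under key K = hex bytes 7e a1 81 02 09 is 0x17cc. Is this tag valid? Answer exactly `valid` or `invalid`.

invalid

Key hex bytes 7e a1 81 02 09 is 5 bytes ≤ B = 6; zero-pad to 6 bytes: K' = 7e a1 81 02 09 00.
K' ⊕ ipad = 48 97 b7 34 3f 36; K' ⊕ opad = 22 fd dd 5e 55 5c.
Inner hash: even-index sum = 449 mod 256 = 193; odd-index sum = 533 mod 256 = 21 → c1 15.
Outer hash (recomputed tag): even-index sum = 533 mod 256 = 21; odd-index sum = 460 mod 256 = 204 → 15 cc.
Recomputed tag = 15cc; claimed = 17cc → mismatch.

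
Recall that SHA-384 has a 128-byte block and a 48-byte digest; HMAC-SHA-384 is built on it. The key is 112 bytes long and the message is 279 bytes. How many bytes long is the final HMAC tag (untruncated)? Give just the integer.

The tag is one SHA-384 digest: 48 bytes.

48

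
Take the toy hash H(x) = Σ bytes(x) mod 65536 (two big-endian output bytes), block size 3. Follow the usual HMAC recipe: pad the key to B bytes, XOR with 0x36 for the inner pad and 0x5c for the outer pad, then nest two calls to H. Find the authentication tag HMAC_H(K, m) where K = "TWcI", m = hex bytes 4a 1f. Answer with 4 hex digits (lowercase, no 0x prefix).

Key "TWcI" = 54 57 63 49 is 4 bytes > B = 3, so hash it first: H(key) = 01 57, then zero-pad to 3 bytes: K' = 01 57 00.
K' ⊕ ipad = 37 61 36.  K' ⊕ opad = 5d 0b 5c.
Inner input = (K'⊕ipad) ∥ m = 37 61 36 ∥ 4a 1f.
Inner hash: sum = 55+97+54+74+31 = 311 → 01 37.
Outer input = (K'⊕opad) ∥ inner = 5d 0b 5c ∥ 01 37.
Outer hash (tag): sum = 93+11+92+1+55 = 252 → 00 fc.

00fc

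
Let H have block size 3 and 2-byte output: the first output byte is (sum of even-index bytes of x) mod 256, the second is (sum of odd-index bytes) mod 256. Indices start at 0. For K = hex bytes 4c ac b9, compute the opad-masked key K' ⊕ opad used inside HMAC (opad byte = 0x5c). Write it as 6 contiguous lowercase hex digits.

Key hex bytes 4c ac b9 is exactly B = 3 bytes: K' = 4c ac b9.
XOR each byte with 0x5c: 4c⊕5c=10, ac⊕5c=f0, b9⊕5c=e5.

10f0e5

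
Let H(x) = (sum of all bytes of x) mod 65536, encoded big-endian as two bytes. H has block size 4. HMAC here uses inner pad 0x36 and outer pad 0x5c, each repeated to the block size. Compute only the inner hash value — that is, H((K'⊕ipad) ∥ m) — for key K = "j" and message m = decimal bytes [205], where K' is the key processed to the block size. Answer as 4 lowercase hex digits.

01cb

Key "j" = 6a is 1 byte ≤ B = 4; zero-pad to 4 bytes: K' = 6a 00 00 00.
K' ⊕ ipad = 5c 36 36 36.
Inner input = 5c 36 36 36 ∥ cd.
Inner hash: sum = 92+54+54+54+205 = 459 → 01 cb.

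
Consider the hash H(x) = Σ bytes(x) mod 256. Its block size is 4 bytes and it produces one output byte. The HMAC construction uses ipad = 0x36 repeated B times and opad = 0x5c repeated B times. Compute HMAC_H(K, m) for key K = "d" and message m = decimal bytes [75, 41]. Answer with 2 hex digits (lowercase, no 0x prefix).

b4

Key "d" = 64 is 1 byte ≤ B = 4; zero-pad to 4 bytes: K' = 64 00 00 00.
K' ⊕ ipad = 52 36 36 36.  K' ⊕ opad = 38 5c 5c 5c.
Inner input = (K'⊕ipad) ∥ m = 52 36 36 36 ∥ 4b 29.
Inner hash: sum = 82+54+54+54+75+41 = 360; mod 256 = 104 → 68.
Outer input = (K'⊕opad) ∥ inner = 38 5c 5c 5c ∥ 68.
Outer hash (tag): sum = 56+92+92+92+104 = 436; mod 256 = 180 → b4.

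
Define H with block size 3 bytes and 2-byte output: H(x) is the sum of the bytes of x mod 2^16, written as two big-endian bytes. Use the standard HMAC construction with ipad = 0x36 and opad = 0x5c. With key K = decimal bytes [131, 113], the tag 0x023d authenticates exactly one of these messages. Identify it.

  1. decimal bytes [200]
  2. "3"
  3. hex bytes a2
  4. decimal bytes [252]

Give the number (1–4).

3

Key decimal bytes [131, 113] = 83 71 is 2 bytes ≤ B = 3; zero-pad to 3 bytes: K' = 83 71 00.
K' ⊕ ipad = b5 47 36; K' ⊕ opad = df 2d 5c.
m1: inner = H(b5 47 36 c8) = 01 fa; tag = H(df 2d 5c 01 fa) = 0263
m2: inner = H(b5 47 36 33) = 01 65; tag = H(df 2d 5c 01 65) = 01ce
m3: inner = H(b5 47 36 a2) = 01 d4; tag = H(df 2d 5c 01 d4) = 023d ← matches
m4: inner = H(b5 47 36 fc) = 02 2e; tag = H(df 2d 5c 02 2e) = 0198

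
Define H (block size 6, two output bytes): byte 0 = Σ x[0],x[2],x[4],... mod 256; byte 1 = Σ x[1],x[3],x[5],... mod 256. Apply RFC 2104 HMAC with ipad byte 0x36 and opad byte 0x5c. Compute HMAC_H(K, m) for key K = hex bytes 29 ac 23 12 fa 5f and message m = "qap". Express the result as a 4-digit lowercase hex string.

7bc9

Key hex bytes 29 ac 23 12 fa 5f is exactly B = 6 bytes: K' = 29 ac 23 12 fa 5f.
K' ⊕ ipad = 1f 9a 15 24 cc 69.  K' ⊕ opad = 75 f0 7f 4e a6 03.
Inner input = (K'⊕ipad) ∥ m = 1f 9a 15 24 cc 69 ∥ 71 61 70.
Inner hash: even-index sum = 481 mod 256 = 225; odd-index sum = 392 mod 256 = 136 → e1 88.
Outer input = (K'⊕opad) ∥ inner = 75 f0 7f 4e a6 03 ∥ e1 88.
Outer hash (tag): even-index sum = 635 mod 256 = 123; odd-index sum = 457 mod 256 = 201 → 7b c9.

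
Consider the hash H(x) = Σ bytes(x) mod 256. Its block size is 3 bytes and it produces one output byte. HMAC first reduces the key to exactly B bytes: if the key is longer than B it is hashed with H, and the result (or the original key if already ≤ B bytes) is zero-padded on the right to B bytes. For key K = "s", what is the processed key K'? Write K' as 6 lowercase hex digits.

730000

Key "s" = 73 is 1 byte ≤ B = 3; zero-pad to 3 bytes: K' = 73 00 00.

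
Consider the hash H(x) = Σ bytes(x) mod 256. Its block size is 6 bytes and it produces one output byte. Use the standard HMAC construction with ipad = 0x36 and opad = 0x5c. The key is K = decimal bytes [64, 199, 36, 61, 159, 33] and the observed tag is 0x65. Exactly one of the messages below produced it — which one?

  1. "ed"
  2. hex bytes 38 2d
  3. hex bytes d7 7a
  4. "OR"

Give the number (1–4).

Key decimal bytes [64, 199, 36, 61, 159, 33] = 40 c7 24 3d 9f 21 is exactly B = 6 bytes: K' = 40 c7 24 3d 9f 21.
K' ⊕ ipad = 76 f1 12 0b a9 17; K' ⊕ opad = 1c 9b 78 61 c3 7d.
m1: inner = H(76 f1 12 0b a9 17 65 64) = 0d; tag = H(1c 9b 78 61 c3 7d 0d) = dd
m2: inner = H(76 f1 12 0b a9 17 38 2d) = a9; tag = H(1c 9b 78 61 c3 7d a9) = 79
m3: inner = H(76 f1 12 0b a9 17 d7 7a) = 95; tag = H(1c 9b 78 61 c3 7d 95) = 65 ← matches
m4: inner = H(76 f1 12 0b a9 17 4f 52) = e5; tag = H(1c 9b 78 61 c3 7d e5) = b5

3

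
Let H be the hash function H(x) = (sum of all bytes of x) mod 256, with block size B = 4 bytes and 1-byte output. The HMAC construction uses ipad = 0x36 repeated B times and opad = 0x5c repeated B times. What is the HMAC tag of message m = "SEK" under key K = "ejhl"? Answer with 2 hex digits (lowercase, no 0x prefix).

1d

Key "ejhl" = 65 6a 68 6c is exactly B = 4 bytes: K' = 65 6a 68 6c.
K' ⊕ ipad = 53 5c 5e 5a.  K' ⊕ opad = 39 36 34 30.
Inner input = (K'⊕ipad) ∥ m = 53 5c 5e 5a ∥ 53 45 4b.
Inner hash: sum = 83+92+94+90+83+69+75 = 586; mod 256 = 74 → 4a.
Outer input = (K'⊕opad) ∥ inner = 39 36 34 30 ∥ 4a.
Outer hash (tag): sum = 57+54+52+48+74 = 285; mod 256 = 29 → 1d.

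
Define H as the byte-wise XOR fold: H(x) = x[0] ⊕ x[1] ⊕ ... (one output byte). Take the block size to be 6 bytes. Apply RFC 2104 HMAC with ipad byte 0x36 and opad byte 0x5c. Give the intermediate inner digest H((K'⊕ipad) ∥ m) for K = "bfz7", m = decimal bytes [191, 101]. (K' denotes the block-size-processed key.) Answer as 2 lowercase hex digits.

93

Key "bfz7" = 62 66 7a 37 is 4 bytes ≤ B = 6; zero-pad to 6 bytes: K' = 62 66 7a 37 00 00.
K' ⊕ ipad = 54 50 4c 01 36 36.
Inner input = 54 50 4c 01 36 36 ∥ bf 65.
Inner hash: XOR 54⊕50⊕4c⊕01⊕36⊕36⊕bf⊕65 = 93.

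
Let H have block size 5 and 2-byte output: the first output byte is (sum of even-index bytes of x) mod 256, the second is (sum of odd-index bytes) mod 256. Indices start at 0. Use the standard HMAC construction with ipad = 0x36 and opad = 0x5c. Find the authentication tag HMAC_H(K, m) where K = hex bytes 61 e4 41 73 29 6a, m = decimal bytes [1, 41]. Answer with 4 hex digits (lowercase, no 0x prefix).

7d8b

Key hex bytes 61 e4 41 73 29 6a is 6 bytes > B = 5, so hash it first: H(key) = cb c1, then zero-pad to 5 bytes: K' = cb c1 00 00 00.
K' ⊕ ipad = fd f7 36 36 36.  K' ⊕ opad = 97 9d 5c 5c 5c.
Inner input = (K'⊕ipad) ∥ m = fd f7 36 36 36 ∥ 01 29.
Inner hash: even-index sum = 402 mod 256 = 146; odd-index sum = 302 mod 256 = 46 → 92 2e.
Outer input = (K'⊕opad) ∥ inner = 97 9d 5c 5c 5c ∥ 92 2e.
Outer hash (tag): even-index sum = 381 mod 256 = 125; odd-index sum = 395 mod 256 = 139 → 7d 8b.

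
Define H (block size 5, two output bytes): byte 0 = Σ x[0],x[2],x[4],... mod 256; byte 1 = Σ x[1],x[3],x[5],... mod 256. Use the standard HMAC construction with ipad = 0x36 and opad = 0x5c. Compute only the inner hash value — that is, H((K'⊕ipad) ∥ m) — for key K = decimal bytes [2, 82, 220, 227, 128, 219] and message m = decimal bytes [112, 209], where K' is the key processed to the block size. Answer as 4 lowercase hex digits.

Key decimal bytes [2, 82, 220, 227, 128, 219] = 02 52 dc e3 80 db is 6 bytes > B = 5, so hash it first: H(key) = 5e 10, then zero-pad to 5 bytes: K' = 5e 10 00 00 00.
K' ⊕ ipad = 68 26 36 36 36.
Inner input = 68 26 36 36 36 ∥ 70 d1.
Inner hash: even-index sum = 421 mod 256 = 165; odd-index sum = 204 mod 256 = 204 → a5 cc.

a5cc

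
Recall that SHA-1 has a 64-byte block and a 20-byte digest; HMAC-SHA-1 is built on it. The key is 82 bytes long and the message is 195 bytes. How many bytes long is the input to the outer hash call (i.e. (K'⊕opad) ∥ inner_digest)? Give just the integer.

84

Key is 82 > 64 bytes, so it is hashed to 20 bytes then zero-padded to 64: |K'| = 64.
Outer input = (K'⊕opad) ∥ H(inner) → 64 + 20 = 84 bytes.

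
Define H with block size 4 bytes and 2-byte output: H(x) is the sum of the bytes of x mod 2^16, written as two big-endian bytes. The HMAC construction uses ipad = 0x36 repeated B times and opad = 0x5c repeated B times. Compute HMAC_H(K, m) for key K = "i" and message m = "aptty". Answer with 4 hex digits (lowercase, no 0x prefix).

Key "i" = 69 is 1 byte ≤ B = 4; zero-pad to 4 bytes: K' = 69 00 00 00.
K' ⊕ ipad = 5f 36 36 36.  K' ⊕ opad = 35 5c 5c 5c.
Inner input = (K'⊕ipad) ∥ m = 5f 36 36 36 ∥ 61 70 74 74 79.
Inner hash: sum = 95+54+54+54+97+112+116+116+121 = 819 → 03 33.
Outer input = (K'⊕opad) ∥ inner = 35 5c 5c 5c ∥ 03 33.
Outer hash (tag): sum = 53+92+92+92+3+51 = 383 → 01 7f.

017f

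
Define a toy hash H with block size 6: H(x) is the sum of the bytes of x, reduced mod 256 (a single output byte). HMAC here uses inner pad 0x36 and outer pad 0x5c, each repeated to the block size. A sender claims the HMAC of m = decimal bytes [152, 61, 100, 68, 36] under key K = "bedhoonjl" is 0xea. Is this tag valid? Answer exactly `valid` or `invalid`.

Key "bedhoonjl" = 62 65 64 68 6f 6f 6e 6a 6c is 9 bytes > B = 6, so hash it first: H(key) = b5, then zero-pad to 6 bytes: K' = b5 00 00 00 00 00.
K' ⊕ ipad = 83 36 36 36 36 36; K' ⊕ opad = e9 5c 5c 5c 5c 5c.
Inner hash: sum = 131+54+54+54+54+54+152+61+100+68+36 = 818; mod 256 = 50 → 32.
Outer hash (recomputed tag): sum = 233+92+92+92+92+92+50 = 743; mod 256 = 231 → e7.
Recomputed tag = e7; claimed = ea → mismatch.

invalid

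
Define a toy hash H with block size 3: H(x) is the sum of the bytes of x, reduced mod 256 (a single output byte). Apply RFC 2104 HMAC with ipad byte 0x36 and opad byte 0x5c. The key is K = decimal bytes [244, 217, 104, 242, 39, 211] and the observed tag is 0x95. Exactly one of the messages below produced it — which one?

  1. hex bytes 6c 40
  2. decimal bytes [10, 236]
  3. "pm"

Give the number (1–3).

3

Key decimal bytes [244, 217, 104, 242, 39, 211] = f4 d9 68 f2 27 d3 is 6 bytes > B = 3, so hash it first: H(key) = 21, then zero-pad to 3 bytes: K' = 21 00 00.
K' ⊕ ipad = 17 36 36; K' ⊕ opad = 7d 5c 5c.
m1: inner = H(17 36 36 6c 40) = 2f; tag = H(7d 5c 5c 2f) = 64
m2: inner = H(17 36 36 0a ec) = 79; tag = H(7d 5c 5c 79) = ae
m3: inner = H(17 36 36 70 6d) = 60; tag = H(7d 5c 5c 60) = 95 ← matches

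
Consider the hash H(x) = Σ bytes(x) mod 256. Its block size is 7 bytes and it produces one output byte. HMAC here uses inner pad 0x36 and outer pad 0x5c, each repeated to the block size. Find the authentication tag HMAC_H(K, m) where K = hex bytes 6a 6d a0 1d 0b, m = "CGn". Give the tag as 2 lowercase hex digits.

Key hex bytes 6a 6d a0 1d 0b is 5 bytes ≤ B = 7; zero-pad to 7 bytes: K' = 6a 6d a0 1d 0b 00 00.
K' ⊕ ipad = 5c 5b 96 2b 3d 36 36.  K' ⊕ opad = 36 31 fc 41 57 5c 5c.
Inner input = (K'⊕ipad) ∥ m = 5c 5b 96 2b 3d 36 36 ∥ 43 47 6e.
Inner hash: sum = 92+91+150+43+61+54+54+67+71+110 = 793; mod 256 = 25 → 19.
Outer input = (K'⊕opad) ∥ inner = 36 31 fc 41 57 5c 5c ∥ 19.
Outer hash (tag): sum = 54+49+252+65+87+92+92+25 = 716; mod 256 = 204 → cc.

cc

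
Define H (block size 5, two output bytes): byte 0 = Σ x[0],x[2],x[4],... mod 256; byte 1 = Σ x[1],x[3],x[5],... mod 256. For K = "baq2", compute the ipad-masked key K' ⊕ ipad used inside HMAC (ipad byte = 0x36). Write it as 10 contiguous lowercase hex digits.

Key "baq2" = 62 61 71 32 is 4 bytes ≤ B = 5; zero-pad to 5 bytes: K' = 62 61 71 32 00.
XOR each byte with 0x36: 62⊕36=54, 61⊕36=57, 71⊕36=47, 32⊕36=04, 00⊕36=36.

5457470436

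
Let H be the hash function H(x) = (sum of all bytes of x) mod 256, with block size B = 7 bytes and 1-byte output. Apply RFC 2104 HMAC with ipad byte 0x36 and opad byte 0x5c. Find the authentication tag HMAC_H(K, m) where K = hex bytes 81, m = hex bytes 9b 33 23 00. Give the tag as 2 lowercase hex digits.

f1

Key hex bytes 81 is 1 byte ≤ B = 7; zero-pad to 7 bytes: K' = 81 00 00 00 00 00 00.
K' ⊕ ipad = b7 36 36 36 36 36 36.  K' ⊕ opad = dd 5c 5c 5c 5c 5c 5c.
Inner input = (K'⊕ipad) ∥ m = b7 36 36 36 36 36 36 ∥ 9b 33 23 00.
Inner hash: sum = 183+54+54+54+54+54+54+155+51+35+0 = 748; mod 256 = 236 → ec.
Outer input = (K'⊕opad) ∥ inner = dd 5c 5c 5c 5c 5c 5c ∥ ec.
Outer hash (tag): sum = 221+92+92+92+92+92+92+236 = 1009; mod 256 = 241 → f1.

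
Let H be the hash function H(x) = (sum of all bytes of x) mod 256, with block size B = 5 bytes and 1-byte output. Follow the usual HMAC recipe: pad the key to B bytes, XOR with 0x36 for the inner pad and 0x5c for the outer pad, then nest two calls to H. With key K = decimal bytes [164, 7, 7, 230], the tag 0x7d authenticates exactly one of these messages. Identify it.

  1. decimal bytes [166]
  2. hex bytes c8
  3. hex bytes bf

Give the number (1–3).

3

Key decimal bytes [164, 7, 7, 230] = a4 07 07 e6 is 4 bytes ≤ B = 5; zero-pad to 5 bytes: K' = a4 07 07 e6 00.
K' ⊕ ipad = 92 31 31 d0 36; K' ⊕ opad = f8 5b 5b ba 5c.
m1: inner = H(92 31 31 d0 36 a6) = a0; tag = H(f8 5b 5b ba 5c a0) = 64
m2: inner = H(92 31 31 d0 36 c8) = c2; tag = H(f8 5b 5b ba 5c c2) = 86
m3: inner = H(92 31 31 d0 36 bf) = b9; tag = H(f8 5b 5b ba 5c b9) = 7d ← matches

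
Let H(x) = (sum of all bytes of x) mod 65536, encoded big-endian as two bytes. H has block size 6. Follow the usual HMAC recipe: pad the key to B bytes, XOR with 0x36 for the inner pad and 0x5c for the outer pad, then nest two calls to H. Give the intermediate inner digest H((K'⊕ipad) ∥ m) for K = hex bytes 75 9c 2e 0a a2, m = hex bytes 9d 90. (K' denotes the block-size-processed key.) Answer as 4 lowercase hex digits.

0338

Key hex bytes 75 9c 2e 0a a2 is 5 bytes ≤ B = 6; zero-pad to 6 bytes: K' = 75 9c 2e 0a a2 00.
K' ⊕ ipad = 43 aa 18 3c 94 36.
Inner input = 43 aa 18 3c 94 36 ∥ 9d 90.
Inner hash: sum = 67+170+24+60+148+54+157+144 = 824 → 03 38.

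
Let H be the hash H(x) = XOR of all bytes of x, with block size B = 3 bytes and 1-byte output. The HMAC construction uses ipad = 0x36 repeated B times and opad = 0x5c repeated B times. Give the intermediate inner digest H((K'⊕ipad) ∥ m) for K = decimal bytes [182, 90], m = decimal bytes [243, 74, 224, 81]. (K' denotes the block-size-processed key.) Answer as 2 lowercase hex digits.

Key decimal bytes [182, 90] = b6 5a is 2 bytes ≤ B = 3; zero-pad to 3 bytes: K' = b6 5a 00.
K' ⊕ ipad = 80 6c 36.
Inner input = 80 6c 36 ∥ f3 4a e0 51.
Inner hash: XOR 80⊕6c⊕36⊕f3⊕4a⊕e0⊕51 = d2.

d2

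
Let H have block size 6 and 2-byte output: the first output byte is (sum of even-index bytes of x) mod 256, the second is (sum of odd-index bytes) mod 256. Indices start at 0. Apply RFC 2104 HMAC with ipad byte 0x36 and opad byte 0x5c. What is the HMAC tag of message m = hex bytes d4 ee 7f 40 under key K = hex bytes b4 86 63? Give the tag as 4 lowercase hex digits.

e3dc

Key hex bytes b4 86 63 is 3 bytes ≤ B = 6; zero-pad to 6 bytes: K' = b4 86 63 00 00 00.
K' ⊕ ipad = 82 b0 55 36 36 36.  K' ⊕ opad = e8 da 3f 5c 5c 5c.
Inner input = (K'⊕ipad) ∥ m = 82 b0 55 36 36 36 ∥ d4 ee 7f 40.
Inner hash: even-index sum = 608 mod 256 = 96; odd-index sum = 586 mod 256 = 74 → 60 4a.
Outer input = (K'⊕opad) ∥ inner = e8 da 3f 5c 5c 5c ∥ 60 4a.
Outer hash (tag): even-index sum = 483 mod 256 = 227; odd-index sum = 476 mod 256 = 220 → e3 dc.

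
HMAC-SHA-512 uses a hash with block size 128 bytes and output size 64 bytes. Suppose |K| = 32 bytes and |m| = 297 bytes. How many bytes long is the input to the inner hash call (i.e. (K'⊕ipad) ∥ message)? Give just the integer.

425

Key is 32 ≤ 128 bytes, zero-padded: |K'| = 128.
Inner input = (K'⊕ipad) ∥ m → 128 + 297 = 425 bytes.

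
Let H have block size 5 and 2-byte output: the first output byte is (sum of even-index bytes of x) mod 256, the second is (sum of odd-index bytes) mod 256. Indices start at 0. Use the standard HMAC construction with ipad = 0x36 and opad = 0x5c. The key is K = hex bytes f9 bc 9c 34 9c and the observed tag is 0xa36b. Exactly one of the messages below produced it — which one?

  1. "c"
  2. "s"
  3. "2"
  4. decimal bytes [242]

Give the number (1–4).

Key hex bytes f9 bc 9c 34 9c is exactly B = 5 bytes: K' = f9 bc 9c 34 9c.
K' ⊕ ipad = cf 8a aa 02 aa; K' ⊕ opad = a5 e0 c0 68 c0.
m1: inner = H(cf 8a aa 02 aa 63) = 23 ef; tag = H(a5 e0 c0 68 c0 23 ef) = 146b
m2: inner = H(cf 8a aa 02 aa 73) = 23 ff; tag = H(a5 e0 c0 68 c0 23 ff) = 246b
m3: inner = H(cf 8a aa 02 aa 32) = 23 be; tag = H(a5 e0 c0 68 c0 23 be) = e36b
m4: inner = H(cf 8a aa 02 aa f2) = 23 7e; tag = H(a5 e0 c0 68 c0 23 7e) = a36b ← matches

4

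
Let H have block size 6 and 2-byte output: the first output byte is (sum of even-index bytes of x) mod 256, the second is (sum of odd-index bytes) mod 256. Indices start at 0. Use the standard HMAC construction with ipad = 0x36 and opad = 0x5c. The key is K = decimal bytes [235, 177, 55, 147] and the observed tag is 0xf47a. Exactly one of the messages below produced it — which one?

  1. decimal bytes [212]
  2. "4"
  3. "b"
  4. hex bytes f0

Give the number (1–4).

Key decimal bytes [235, 177, 55, 147] = eb b1 37 93 is 4 bytes ≤ B = 6; zero-pad to 6 bytes: K' = eb b1 37 93 00 00.
K' ⊕ ipad = dd 87 01 a5 36 36; K' ⊕ opad = b7 ed 6b cf 5c 5c.
m1: inner = H(dd 87 01 a5 36 36 d4) = e8 62; tag = H(b7 ed 6b cf 5c 5c e8 62) = 667a
m2: inner = H(dd 87 01 a5 36 36 34) = 48 62; tag = H(b7 ed 6b cf 5c 5c 48 62) = c67a
m3: inner = H(dd 87 01 a5 36 36 62) = 76 62; tag = H(b7 ed 6b cf 5c 5c 76 62) = f47a ← matches
m4: inner = H(dd 87 01 a5 36 36 f0) = 04 62; tag = H(b7 ed 6b cf 5c 5c 04 62) = 827a

3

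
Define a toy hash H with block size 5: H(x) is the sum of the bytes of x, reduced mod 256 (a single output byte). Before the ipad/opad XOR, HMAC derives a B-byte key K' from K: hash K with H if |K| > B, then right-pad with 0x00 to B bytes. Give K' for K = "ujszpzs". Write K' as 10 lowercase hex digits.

2900000000

|K| = 7 > B = 5, so first hash the key.
H(K): sum = 117+106+115+122+112+122+115 = 809; mod 256 = 41 → 29.
Zero-pad H(K) = 29 to 5 bytes: K' = 29 00 00 00 00.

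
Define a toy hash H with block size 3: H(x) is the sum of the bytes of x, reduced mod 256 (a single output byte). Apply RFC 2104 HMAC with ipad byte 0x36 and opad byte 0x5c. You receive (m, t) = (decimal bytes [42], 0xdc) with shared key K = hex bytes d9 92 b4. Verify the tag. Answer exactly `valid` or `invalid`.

invalid

Key hex bytes d9 92 b4 is exactly B = 3 bytes: K' = d9 92 b4.
K' ⊕ ipad = ef a4 82; K' ⊕ opad = 85 ce e8.
Inner hash: sum = 239+164+130+42 = 575; mod 256 = 63 → 3f.
Outer hash (recomputed tag): sum = 133+206+232+63 = 634; mod 256 = 122 → 7a.
Recomputed tag = 7a; claimed = dc → mismatch.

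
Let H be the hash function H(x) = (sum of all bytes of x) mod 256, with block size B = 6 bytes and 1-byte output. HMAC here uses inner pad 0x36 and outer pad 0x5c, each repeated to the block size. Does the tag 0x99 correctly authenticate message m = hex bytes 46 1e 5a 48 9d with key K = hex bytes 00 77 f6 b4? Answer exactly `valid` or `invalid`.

valid

Key hex bytes 00 77 f6 b4 is 4 bytes ≤ B = 6; zero-pad to 6 bytes: K' = 00 77 f6 b4 00 00.
K' ⊕ ipad = 36 41 c0 82 36 36; K' ⊕ opad = 5c 2b aa e8 5c 5c.
Inner hash: sum = 54+65+192+130+54+54+70+30+90+72+157 = 968; mod 256 = 200 → c8.
Outer hash (recomputed tag): sum = 92+43+170+232+92+92+200 = 921; mod 256 = 153 → 99.
Recomputed tag = 99; claimed = 99 → match.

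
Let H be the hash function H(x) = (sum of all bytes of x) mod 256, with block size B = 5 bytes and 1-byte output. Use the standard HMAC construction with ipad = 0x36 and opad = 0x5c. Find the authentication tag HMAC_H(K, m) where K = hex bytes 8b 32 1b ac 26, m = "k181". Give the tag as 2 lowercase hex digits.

Key hex bytes 8b 32 1b ac 26 is exactly B = 5 bytes: K' = 8b 32 1b ac 26.
K' ⊕ ipad = bd 04 2d 9a 10.  K' ⊕ opad = d7 6e 47 f0 7a.
Inner input = (K'⊕ipad) ∥ m = bd 04 2d 9a 10 ∥ 6b 31 38 31.
Inner hash: sum = 189+4+45+154+16+107+49+56+49 = 669; mod 256 = 157 → 9d.
Outer input = (K'⊕opad) ∥ inner = d7 6e 47 f0 7a ∥ 9d.
Outer hash (tag): sum = 215+110+71+240+122+157 = 915; mod 256 = 147 → 93.

93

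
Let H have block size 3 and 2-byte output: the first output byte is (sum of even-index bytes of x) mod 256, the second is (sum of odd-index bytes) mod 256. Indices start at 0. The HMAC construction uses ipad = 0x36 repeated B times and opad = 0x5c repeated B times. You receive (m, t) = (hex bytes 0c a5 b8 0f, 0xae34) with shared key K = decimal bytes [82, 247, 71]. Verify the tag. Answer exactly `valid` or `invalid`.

Key decimal bytes [82, 247, 71] = 52 f7 47 is exactly B = 3 bytes: K' = 52 f7 47.
K' ⊕ ipad = 64 c1 71; K' ⊕ opad = 0e ab 1b.
Inner hash: even-index sum = 393 mod 256 = 137; odd-index sum = 389 mod 256 = 133 → 89 85.
Outer hash (recomputed tag): even-index sum = 174 mod 256 = 174; odd-index sum = 308 mod 256 = 52 → ae 34.
Recomputed tag = ae34; claimed = ae34 → match.

valid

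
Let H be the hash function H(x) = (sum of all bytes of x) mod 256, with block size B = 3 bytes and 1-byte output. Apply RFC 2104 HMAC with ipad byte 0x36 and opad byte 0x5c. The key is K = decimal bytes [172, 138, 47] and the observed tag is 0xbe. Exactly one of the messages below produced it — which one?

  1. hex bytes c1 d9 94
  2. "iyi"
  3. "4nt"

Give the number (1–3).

Key decimal bytes [172, 138, 47] = ac 8a 2f is exactly B = 3 bytes: K' = ac 8a 2f.
K' ⊕ ipad = 9a bc 19; K' ⊕ opad = f0 d6 73.
m1: inner = H(9a bc 19 c1 d9 94) = 9d; tag = H(f0 d6 73 9d) = d6
m2: inner = H(9a bc 19 69 79 69) = ba; tag = H(f0 d6 73 ba) = f3
m3: inner = H(9a bc 19 34 6e 74) = 85; tag = H(f0 d6 73 85) = be ← matches

3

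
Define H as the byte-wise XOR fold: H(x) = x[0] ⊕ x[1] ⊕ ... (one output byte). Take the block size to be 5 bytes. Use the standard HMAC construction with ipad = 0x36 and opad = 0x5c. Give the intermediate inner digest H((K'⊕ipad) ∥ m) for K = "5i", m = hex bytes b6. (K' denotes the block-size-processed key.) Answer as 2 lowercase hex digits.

dc

Key "5i" = 35 69 is 2 bytes ≤ B = 5; zero-pad to 5 bytes: K' = 35 69 00 00 00.
K' ⊕ ipad = 03 5f 36 36 36.
Inner input = 03 5f 36 36 36 ∥ b6.
Inner hash: XOR 03⊕5f⊕36⊕36⊕36⊕b6 = dc.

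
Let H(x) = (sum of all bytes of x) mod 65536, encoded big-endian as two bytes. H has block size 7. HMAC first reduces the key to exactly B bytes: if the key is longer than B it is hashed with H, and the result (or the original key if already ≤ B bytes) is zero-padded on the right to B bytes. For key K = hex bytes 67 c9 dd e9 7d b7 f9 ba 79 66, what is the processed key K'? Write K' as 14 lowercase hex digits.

|K| = 10 > B = 7, so first hash the key.
H(K): sum = 103+201+221+233+125+183+249+186+121+102 = 1724 → 06 bc.
Zero-pad H(K) = 06 bc to 7 bytes: K' = 06 bc 00 00 00 00 00.

06bc0000000000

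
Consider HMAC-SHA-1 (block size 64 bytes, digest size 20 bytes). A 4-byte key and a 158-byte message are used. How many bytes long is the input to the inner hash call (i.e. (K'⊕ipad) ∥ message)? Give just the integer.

222

Key is 4 ≤ 64 bytes, zero-padded: |K'| = 64.
Inner input = (K'⊕ipad) ∥ m → 64 + 158 = 222 bytes.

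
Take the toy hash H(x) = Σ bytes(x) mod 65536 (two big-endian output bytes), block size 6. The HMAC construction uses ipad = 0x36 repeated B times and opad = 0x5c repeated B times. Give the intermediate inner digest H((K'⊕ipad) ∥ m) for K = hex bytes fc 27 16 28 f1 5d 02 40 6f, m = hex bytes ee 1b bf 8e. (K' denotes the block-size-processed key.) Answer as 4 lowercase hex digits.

Key hex bytes fc 27 16 28 f1 5d 02 40 6f is 9 bytes > B = 6, so hash it first: H(key) = 03 60, then zero-pad to 6 bytes: K' = 03 60 00 00 00 00.
K' ⊕ ipad = 35 56 36 36 36 36.
Inner input = 35 56 36 36 36 36 ∥ ee 1b bf 8e.
Inner hash: sum = 53+86+54+54+54+54+238+27+191+142 = 953 → 03 b9.

03b9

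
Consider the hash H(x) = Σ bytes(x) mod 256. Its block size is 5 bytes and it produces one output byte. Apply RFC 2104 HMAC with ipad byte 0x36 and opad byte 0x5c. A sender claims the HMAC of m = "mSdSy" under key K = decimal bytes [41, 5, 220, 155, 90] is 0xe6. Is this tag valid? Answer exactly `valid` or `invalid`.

invalid

Key decimal bytes [41, 5, 220, 155, 90] = 29 05 dc 9b 5a is exactly B = 5 bytes: K' = 29 05 dc 9b 5a.
K' ⊕ ipad = 1f 33 ea ad 6c; K' ⊕ opad = 75 59 80 c7 06.
Inner hash: sum = 31+51+234+173+108+109+83+100+83+121 = 1093; mod 256 = 69 → 45.
Outer hash (recomputed tag): sum = 117+89+128+199+6+69 = 608; mod 256 = 96 → 60.
Recomputed tag = 60; claimed = e6 → mismatch.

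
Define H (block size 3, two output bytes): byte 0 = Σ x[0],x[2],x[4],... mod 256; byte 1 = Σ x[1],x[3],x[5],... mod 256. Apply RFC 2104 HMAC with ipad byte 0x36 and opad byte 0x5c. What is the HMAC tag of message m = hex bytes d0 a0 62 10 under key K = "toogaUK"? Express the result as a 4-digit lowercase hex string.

Key "toogaUK" = 74 6f 6f 67 61 55 4b is 7 bytes > B = 3, so hash it first: H(key) = 8f 2b, then zero-pad to 3 bytes: K' = 8f 2b 00.
K' ⊕ ipad = b9 1d 36.  K' ⊕ opad = d3 77 5c.
Inner input = (K'⊕ipad) ∥ m = b9 1d 36 ∥ d0 a0 62 10.
Inner hash: even-index sum = 415 mod 256 = 159; odd-index sum = 335 mod 256 = 79 → 9f 4f.
Outer input = (K'⊕opad) ∥ inner = d3 77 5c ∥ 9f 4f.
Outer hash (tag): even-index sum = 382 mod 256 = 126; odd-index sum = 278 mod 256 = 22 → 7e 16.

7e16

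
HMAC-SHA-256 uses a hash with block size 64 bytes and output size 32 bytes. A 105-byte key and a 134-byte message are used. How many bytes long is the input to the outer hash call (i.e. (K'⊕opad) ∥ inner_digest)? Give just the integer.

Key is 105 > 64 bytes, so it is hashed to 32 bytes then zero-padded to 64: |K'| = 64.
Outer input = (K'⊕opad) ∥ H(inner) → 64 + 32 = 96 bytes.

96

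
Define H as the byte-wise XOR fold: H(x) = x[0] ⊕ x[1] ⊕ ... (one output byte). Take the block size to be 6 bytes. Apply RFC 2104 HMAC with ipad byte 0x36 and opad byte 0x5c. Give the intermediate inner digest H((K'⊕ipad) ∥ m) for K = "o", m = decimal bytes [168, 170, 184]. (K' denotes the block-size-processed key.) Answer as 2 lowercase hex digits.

Key "o" = 6f is 1 byte ≤ B = 6; zero-pad to 6 bytes: K' = 6f 00 00 00 00 00.
K' ⊕ ipad = 59 36 36 36 36 36.
Inner input = 59 36 36 36 36 36 ∥ a8 aa b8.
Inner hash: XOR 59⊕36⊕36⊕36⊕36⊕36⊕a8⊕aa⊕b8 = d5.

d5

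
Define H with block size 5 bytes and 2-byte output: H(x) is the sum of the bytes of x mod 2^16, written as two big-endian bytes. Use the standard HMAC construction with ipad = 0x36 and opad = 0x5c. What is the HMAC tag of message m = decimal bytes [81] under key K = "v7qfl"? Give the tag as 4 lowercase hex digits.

01b0

Key "v7qfl" = 76 37 71 66 6c is exactly B = 5 bytes: K' = 76 37 71 66 6c.
K' ⊕ ipad = 40 01 47 50 5a.  K' ⊕ opad = 2a 6b 2d 3a 30.
Inner input = (K'⊕ipad) ∥ m = 40 01 47 50 5a ∥ 51.
Inner hash: sum = 64+1+71+80+90+81 = 387 → 01 83.
Outer input = (K'⊕opad) ∥ inner = 2a 6b 2d 3a 30 ∥ 01 83.
Outer hash (tag): sum = 42+107+45+58+48+1+131 = 432 → 01 b0.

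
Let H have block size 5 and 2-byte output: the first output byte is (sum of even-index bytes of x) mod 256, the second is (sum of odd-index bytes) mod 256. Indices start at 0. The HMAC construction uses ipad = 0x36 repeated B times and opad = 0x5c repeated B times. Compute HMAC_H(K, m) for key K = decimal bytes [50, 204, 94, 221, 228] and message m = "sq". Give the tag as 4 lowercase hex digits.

80c0

Key decimal bytes [50, 204, 94, 221, 228] = 32 cc 5e dd e4 is exactly B = 5 bytes: K' = 32 cc 5e dd e4.
K' ⊕ ipad = 04 fa 68 eb d2.  K' ⊕ opad = 6e 90 02 81 b8.
Inner input = (K'⊕ipad) ∥ m = 04 fa 68 eb d2 ∥ 73 71.
Inner hash: even-index sum = 431 mod 256 = 175; odd-index sum = 600 mod 256 = 88 → af 58.
Outer input = (K'⊕opad) ∥ inner = 6e 90 02 81 b8 ∥ af 58.
Outer hash (tag): even-index sum = 384 mod 256 = 128; odd-index sum = 448 mod 256 = 192 → 80 c0.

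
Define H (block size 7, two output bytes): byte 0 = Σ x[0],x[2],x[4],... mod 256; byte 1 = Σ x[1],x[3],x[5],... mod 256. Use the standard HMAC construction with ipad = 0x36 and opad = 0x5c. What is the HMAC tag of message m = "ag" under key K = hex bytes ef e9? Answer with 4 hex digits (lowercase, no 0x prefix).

Key hex bytes ef e9 is 2 bytes ≤ B = 7; zero-pad to 7 bytes: K' = ef e9 00 00 00 00 00.
K' ⊕ ipad = d9 df 36 36 36 36 36.  K' ⊕ opad = b3 b5 5c 5c 5c 5c 5c.
Inner input = (K'⊕ipad) ∥ m = d9 df 36 36 36 36 36 ∥ 61 67.
Inner hash: even-index sum = 482 mod 256 = 226; odd-index sum = 428 mod 256 = 172 → e2 ac.
Outer input = (K'⊕opad) ∥ inner = b3 b5 5c 5c 5c 5c 5c ∥ e2 ac.
Outer hash (tag): even-index sum = 627 mod 256 = 115; odd-index sum = 591 mod 256 = 79 → 73 4f.

734f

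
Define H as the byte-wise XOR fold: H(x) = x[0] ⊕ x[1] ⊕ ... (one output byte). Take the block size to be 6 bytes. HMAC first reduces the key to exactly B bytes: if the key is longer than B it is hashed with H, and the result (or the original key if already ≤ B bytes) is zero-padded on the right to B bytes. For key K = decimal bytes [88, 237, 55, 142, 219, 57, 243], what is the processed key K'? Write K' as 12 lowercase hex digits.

1d0000000000

|K| = 7 > B = 6, so first hash the key.
H(K): XOR 58⊕ed⊕37⊕8e⊕db⊕39⊕f3 = 1d.
Zero-pad H(K) = 1d to 6 bytes: K' = 1d 00 00 00 00 00.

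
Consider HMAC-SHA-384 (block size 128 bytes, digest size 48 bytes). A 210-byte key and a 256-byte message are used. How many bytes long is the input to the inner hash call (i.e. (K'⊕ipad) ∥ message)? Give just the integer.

384

Key is 210 > 128 bytes, so it is hashed to 48 bytes then zero-padded to 128: |K'| = 128.
Inner input = (K'⊕ipad) ∥ m → 128 + 256 = 384 bytes.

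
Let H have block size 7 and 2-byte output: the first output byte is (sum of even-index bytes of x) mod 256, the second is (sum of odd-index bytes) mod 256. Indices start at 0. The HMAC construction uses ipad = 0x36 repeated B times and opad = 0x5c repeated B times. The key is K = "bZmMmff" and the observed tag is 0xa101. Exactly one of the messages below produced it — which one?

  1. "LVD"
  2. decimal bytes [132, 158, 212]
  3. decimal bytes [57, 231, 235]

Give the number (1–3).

Key "bZmMmff" = 62 5a 6d 4d 6d 66 66 is exactly B = 7 bytes: K' = 62 5a 6d 4d 6d 66 66.
K' ⊕ ipad = 54 6c 5b 7b 5b 50 50; K' ⊕ opad = 3e 06 31 11 31 3a 3a.
m1: inner = H(54 6c 5b 7b 5b 50 50 4c 56 44) = b0 c7; tag = H(3e 06 31 11 31 3a 3a b0 c7) = a101 ← matches
m2: inner = H(54 6c 5b 7b 5b 50 50 84 9e d4) = f8 8f; tag = H(3e 06 31 11 31 3a 3a f8 8f) = 6949
m3: inner = H(54 6c 5b 7b 5b 50 50 39 e7 eb) = 41 5b; tag = H(3e 06 31 11 31 3a 3a 41 5b) = 3592

1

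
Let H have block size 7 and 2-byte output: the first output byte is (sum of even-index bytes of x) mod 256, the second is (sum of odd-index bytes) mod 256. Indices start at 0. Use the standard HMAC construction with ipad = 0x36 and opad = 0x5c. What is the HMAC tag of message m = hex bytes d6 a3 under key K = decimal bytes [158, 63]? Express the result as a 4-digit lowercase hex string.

Key decimal bytes [158, 63] = 9e 3f is 2 bytes ≤ B = 7; zero-pad to 7 bytes: K' = 9e 3f 00 00 00 00 00.
K' ⊕ ipad = a8 09 36 36 36 36 36.  K' ⊕ opad = c2 63 5c 5c 5c 5c 5c.
Inner input = (K'⊕ipad) ∥ m = a8 09 36 36 36 36 36 ∥ d6 a3.
Inner hash: even-index sum = 493 mod 256 = 237; odd-index sum = 331 mod 256 = 75 → ed 4b.
Outer input = (K'⊕opad) ∥ inner = c2 63 5c 5c 5c 5c 5c ∥ ed 4b.
Outer hash (tag): even-index sum = 545 mod 256 = 33; odd-index sum = 520 mod 256 = 8 → 21 08.

2108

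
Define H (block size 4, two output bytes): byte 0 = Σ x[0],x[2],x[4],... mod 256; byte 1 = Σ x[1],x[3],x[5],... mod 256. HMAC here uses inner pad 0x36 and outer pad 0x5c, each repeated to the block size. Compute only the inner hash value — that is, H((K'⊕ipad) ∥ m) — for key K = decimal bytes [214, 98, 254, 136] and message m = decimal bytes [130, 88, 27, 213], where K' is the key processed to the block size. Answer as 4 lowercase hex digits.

Key decimal bytes [214, 98, 254, 136] = d6 62 fe 88 is exactly B = 4 bytes: K' = d6 62 fe 88.
K' ⊕ ipad = e0 54 c8 be.
Inner input = e0 54 c8 be ∥ 82 58 1b d5.
Inner hash: even-index sum = 581 mod 256 = 69; odd-index sum = 575 mod 256 = 63 → 45 3f.

453f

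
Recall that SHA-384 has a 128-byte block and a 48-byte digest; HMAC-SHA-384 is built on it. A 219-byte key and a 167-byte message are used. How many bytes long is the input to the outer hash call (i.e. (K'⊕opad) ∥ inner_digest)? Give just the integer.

176

Key is 219 > 128 bytes, so it is hashed to 48 bytes then zero-padded to 128: |K'| = 128.
Outer input = (K'⊕opad) ∥ H(inner) → 128 + 48 = 176 bytes.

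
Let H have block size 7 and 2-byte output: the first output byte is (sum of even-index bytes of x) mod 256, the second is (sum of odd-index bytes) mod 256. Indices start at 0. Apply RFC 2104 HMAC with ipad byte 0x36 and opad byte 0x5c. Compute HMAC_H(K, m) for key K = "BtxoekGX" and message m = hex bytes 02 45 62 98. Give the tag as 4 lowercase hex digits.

Key "BtxoekGX" = 42 74 78 6f 65 6b 47 58 is 8 bytes > B = 7, so hash it first: H(key) = 66 a6, then zero-pad to 7 bytes: K' = 66 a6 00 00 00 00 00.
K' ⊕ ipad = 50 90 36 36 36 36 36.  K' ⊕ opad = 3a fa 5c 5c 5c 5c 5c.
Inner input = (K'⊕ipad) ∥ m = 50 90 36 36 36 36 36 ∥ 02 45 62 98.
Inner hash: even-index sum = 463 mod 256 = 207; odd-index sum = 352 mod 256 = 96 → cf 60.
Outer input = (K'⊕opad) ∥ inner = 3a fa 5c 5c 5c 5c 5c ∥ cf 60.
Outer hash (tag): even-index sum = 430 mod 256 = 174; odd-index sum = 641 mod 256 = 129 → ae 81.

ae81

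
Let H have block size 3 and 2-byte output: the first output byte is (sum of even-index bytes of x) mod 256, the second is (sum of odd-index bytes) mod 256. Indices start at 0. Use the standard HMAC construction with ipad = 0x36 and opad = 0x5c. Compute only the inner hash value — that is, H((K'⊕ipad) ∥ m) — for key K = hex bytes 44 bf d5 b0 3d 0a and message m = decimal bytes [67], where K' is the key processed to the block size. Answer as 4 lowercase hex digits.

Key hex bytes 44 bf d5 b0 3d 0a is 6 bytes > B = 3, so hash it first: H(key) = 56 79, then zero-pad to 3 bytes: K' = 56 79 00.
K' ⊕ ipad = 60 4f 36.
Inner input = 60 4f 36 ∥ 43.
Inner hash: even-index sum = 150 mod 256 = 150; odd-index sum = 146 mod 256 = 146 → 96 92.

9692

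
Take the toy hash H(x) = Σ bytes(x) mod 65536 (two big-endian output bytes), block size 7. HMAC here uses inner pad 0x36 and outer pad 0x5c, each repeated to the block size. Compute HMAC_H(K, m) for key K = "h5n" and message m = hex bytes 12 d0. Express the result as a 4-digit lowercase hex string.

Key "h5n" = 68 35 6e is 3 bytes ≤ B = 7; zero-pad to 7 bytes: K' = 68 35 6e 00 00 00 00.
K' ⊕ ipad = 5e 03 58 36 36 36 36.  K' ⊕ opad = 34 69 32 5c 5c 5c 5c.
Inner input = (K'⊕ipad) ∥ m = 5e 03 58 36 36 36 36 ∥ 12 d0.
Inner hash: sum = 94+3+88+54+54+54+54+18+208 = 627 → 02 73.
Outer input = (K'⊕opad) ∥ inner = 34 69 32 5c 5c 5c 5c ∥ 02 73.
Outer hash (tag): sum = 52+105+50+92+92+92+92+2+115 = 692 → 02 b4.

02b4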